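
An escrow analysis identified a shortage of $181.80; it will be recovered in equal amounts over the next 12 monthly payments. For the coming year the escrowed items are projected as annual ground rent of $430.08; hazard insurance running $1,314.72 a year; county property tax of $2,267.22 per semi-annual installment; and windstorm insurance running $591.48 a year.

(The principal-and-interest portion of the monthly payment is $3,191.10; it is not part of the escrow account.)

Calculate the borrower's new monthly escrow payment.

$587.71

Ground rent = $430.08 per year
Hazard insurance = $1,314.72 per year
County property tax = $2,267.22 × 2 = $4,534.44 per year
Windstorm insurance = $591.48 per year
Yearly total = $6,870.72
Per month = $6,870.72 ÷ 12 = $572.56
Shortage spread = $181.80 / 12 = $15.15/mo
New monthly escrow = $572.56 + $15.15 = $587.71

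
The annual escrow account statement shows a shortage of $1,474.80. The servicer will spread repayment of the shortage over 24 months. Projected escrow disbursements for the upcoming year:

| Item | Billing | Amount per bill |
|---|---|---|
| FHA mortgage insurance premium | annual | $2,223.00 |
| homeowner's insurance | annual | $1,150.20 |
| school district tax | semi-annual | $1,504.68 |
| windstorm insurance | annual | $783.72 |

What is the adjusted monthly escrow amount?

$658.64

FHA mortgage insurance premium: $2,223.00
Homeowner's insurance: $1,150.20
School district tax: $1,504.68 × 2 = $3,009.36
Windstorm insurance: $783.72
Total annual escrow = $7,166.28
Monthly escrow = $7,166.28 ÷ 12 = $597.19
Shortage spread = $1,474.80 ÷ 24 = $61.45/mo
Adjusted monthly = $597.19 + $61.45 = $658.64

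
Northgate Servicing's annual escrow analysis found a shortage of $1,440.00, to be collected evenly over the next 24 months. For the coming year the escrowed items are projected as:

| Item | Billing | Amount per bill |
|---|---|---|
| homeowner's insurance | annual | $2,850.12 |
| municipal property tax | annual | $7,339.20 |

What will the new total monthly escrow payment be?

$909.11

Homeowner's insurance: $2,850.12 annually
Municipal property tax: $7,339.20 annually
Combined annual = $2,850.12 + $7,339.20 = $10,189.32
Monthly escrow = $10,189.32 ÷ 12 = $849.11
Shortage spread = $1,440.00 ÷ 24 = $60.00/mo
New monthly escrow = $849.11 + $60.00 = $909.11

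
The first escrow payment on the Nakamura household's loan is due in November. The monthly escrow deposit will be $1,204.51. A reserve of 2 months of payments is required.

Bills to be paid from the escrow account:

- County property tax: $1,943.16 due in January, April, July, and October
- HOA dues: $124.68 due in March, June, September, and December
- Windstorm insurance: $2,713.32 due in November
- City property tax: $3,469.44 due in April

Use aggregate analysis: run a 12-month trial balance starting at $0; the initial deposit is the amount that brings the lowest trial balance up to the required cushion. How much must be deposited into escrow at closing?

Cushion = 2 × $1,204.51 = $2,409.02
Trial balance (start $0, +$1,204.51 each month, − disbursements):
  Nov: +$1,204.51 − $2,713.32 → -$1,508.81
  Dec: +$1,204.51 − $124.68 → -$428.98
  Jan: +$1,204.51 − $1,943.16 → -$1,167.63
  Feb: +$1,204.51 → $36.88
  Mar: +$1,204.51 − $124.68 → $1,116.71
  Apr: +$1,204.51 − $5,412.60 → -$3,091.38
  May: +$1,204.51 → -$1,886.87
  Jun: +$1,204.51 − $124.68 → -$807.04
  Jul: +$1,204.51 − $1,943.16 → -$1,545.69
  Aug: +$1,204.51 → -$341.18
  Sep: +$1,204.51 − $124.68 → $738.65
  Oct: +$1,204.51 − $1,943.16 → $0.00
Lowest trial balance = -$3,091.38 (Apr)
Initial deposit = cushion − low point = $2,409.02 − (-$3,091.38) = $5,500.40

$5,500.40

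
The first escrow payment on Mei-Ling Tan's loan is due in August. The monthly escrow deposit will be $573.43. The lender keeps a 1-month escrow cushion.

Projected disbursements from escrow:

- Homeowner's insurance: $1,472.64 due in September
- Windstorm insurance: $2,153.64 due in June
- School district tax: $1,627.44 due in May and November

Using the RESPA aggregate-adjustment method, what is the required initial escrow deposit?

$1,379.79

Cushion = 1 × $573.43 = $573.43
Trial balance (start $0, +$573.43 each month, − disbursements):
  Aug: +$573.43 → $573.43
  Sep: +$573.43 − $1,472.64 → -$325.78
  Oct: +$573.43 → $247.65
  Nov: +$573.43 − $1,627.44 → -$806.36
  Dec: +$573.43 → -$232.93
  Jan: +$573.43 → $340.50
  Feb: +$573.43 → $913.93
  Mar: +$573.43 → $1,487.36
  Apr: +$573.43 → $2,060.79
  May: +$573.43 − $1,627.44 → $1,006.78
  Jun: +$573.43 − $2,153.64 → -$573.43
  Jul: +$573.43 → $0.00
Lowest trial balance = -$806.36 (Nov)
Initial deposit = cushion − low point = $573.43 − (-$806.36) = $1,379.79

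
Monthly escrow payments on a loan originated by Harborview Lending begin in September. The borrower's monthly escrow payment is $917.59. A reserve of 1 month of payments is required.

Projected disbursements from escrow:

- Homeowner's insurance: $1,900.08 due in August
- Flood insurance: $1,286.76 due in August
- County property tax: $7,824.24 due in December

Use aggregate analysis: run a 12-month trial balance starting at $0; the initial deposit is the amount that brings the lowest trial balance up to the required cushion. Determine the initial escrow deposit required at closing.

$5,071.47

Cushion = 1 × $917.59 = $917.59
Trial balance (start $0, +$917.59 each month, − disbursements):
  Sep: +$917.59 → $917.59
  Oct: +$917.59 → $1,835.18
  Nov: +$917.59 → $2,752.77
  Dec: +$917.59 − $7,824.24 → -$4,153.88
  Jan: +$917.59 → -$3,236.29
  Feb: +$917.59 → -$2,318.70
  Mar: +$917.59 → -$1,401.11
  Apr: +$917.59 → -$483.52
  May: +$917.59 → $434.07
  Jun: +$917.59 → $1,351.66
  Jul: +$917.59 → $2,269.25
  Aug: +$917.59 − $3,186.84 → $0.00
Lowest trial balance = -$4,153.88 (Dec)
Initial deposit = cushion − low point = $917.59 − (-$4,153.88) = $5,071.47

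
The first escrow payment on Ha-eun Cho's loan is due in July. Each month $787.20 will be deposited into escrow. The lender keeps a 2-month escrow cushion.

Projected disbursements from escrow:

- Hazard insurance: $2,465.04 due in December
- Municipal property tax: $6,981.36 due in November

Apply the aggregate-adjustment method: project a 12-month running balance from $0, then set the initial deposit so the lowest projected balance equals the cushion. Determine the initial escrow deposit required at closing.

Cushion = 2 × $787.20 = $1,574.40
Trial balance (start $0, +$787.20 each month, − disbursements):
  Jul: +$787.20 → $787.20
  Aug: +$787.20 → $1,574.40
  Sep: +$787.20 → $2,361.60
  Oct: +$787.20 → $3,148.80
  Nov: +$787.20 − $6,981.36 → -$3,045.36
  Dec: +$787.20 − $2,465.04 → -$4,723.20
  Jan: +$787.20 → -$3,936.00
  Feb: +$787.20 → -$3,148.80
  Mar: +$787.20 → -$2,361.60
  Apr: +$787.20 → -$1,574.40
  May: +$787.20 → -$787.20
  Jun: +$787.20 → $0.00
Lowest trial balance = -$4,723.20 (Dec)
Initial deposit = cushion − low point = $1,574.40 − (-$4,723.20) = $6,297.60

$6,297.60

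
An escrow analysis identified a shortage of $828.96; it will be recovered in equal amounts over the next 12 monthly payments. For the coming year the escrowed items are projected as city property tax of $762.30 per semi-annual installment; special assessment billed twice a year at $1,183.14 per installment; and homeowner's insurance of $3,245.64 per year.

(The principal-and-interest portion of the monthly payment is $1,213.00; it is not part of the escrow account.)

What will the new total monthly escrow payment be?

$663.79

City property tax: $762.30 × 2 = $1,524.60
Special assessment: $1,183.14 × 2 = $2,366.28
Homeowner's insurance: $3,245.64
Total annual escrow = $1,524.60 + $2,366.28 + $3,245.64 = $7,136.52
Per month = $7,136.52 ÷ 12 = $594.71
Shortage spread = $828.96 ÷ 12 = $69.08/mo
Adjusted monthly = $594.71 + $69.08 = $663.79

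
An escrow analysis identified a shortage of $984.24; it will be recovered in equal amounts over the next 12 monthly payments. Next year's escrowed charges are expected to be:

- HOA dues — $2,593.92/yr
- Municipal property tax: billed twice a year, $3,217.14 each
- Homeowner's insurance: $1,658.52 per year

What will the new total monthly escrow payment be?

$972.58

HOA dues: $2,593.92/yr
Municipal property tax: $3,217.14 × 2 = $6,434.28/yr
Homeowner's insurance: $1,658.52/yr
Yearly total = $2,593.92 + $6,434.28 + $1,658.52 = $10,686.72
Monthly = $10,686.72 / 12 = $890.56
Monthly shortage recovery: $984.24 ÷ 12 = $82.02
Adjusted monthly = $890.56 + $82.02 = $972.58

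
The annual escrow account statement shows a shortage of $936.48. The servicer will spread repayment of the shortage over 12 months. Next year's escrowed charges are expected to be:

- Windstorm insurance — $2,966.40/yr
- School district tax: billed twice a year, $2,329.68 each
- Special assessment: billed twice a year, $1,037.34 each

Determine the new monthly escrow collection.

Windstorm insurance — $2,966.40/yr
School district tax — $2,329.68 × 2 = $4,659.36/yr
Special assessment — $1,037.34 × 2 = $2,074.68/yr
Yearly total = $2,966.40 + $4,659.36 + $2,074.68 = $9,700.44
Monthly escrow = $9,700.44 / 12 = $808.37
Shortage per month = $936.48 / 12 = $78.04
Adjusted monthly = $808.37 + $78.04 = $886.41

$886.41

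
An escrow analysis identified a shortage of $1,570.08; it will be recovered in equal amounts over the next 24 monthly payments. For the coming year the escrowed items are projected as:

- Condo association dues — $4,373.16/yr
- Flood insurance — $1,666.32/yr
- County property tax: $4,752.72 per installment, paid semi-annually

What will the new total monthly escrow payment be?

$1,360.83

Condo association dues = $4,373.16/yr
Flood insurance = $1,666.32/yr
County property tax = $4,752.72 × 2 = $9,505.44/yr
Yearly total = $4,373.16 + $1,666.32 + $9,505.44 = $15,544.92
Monthly = $15,544.92 / 12 = $1,295.41
Shortage per month = $1,570.08 ÷ 24 = $65.42
New monthly escrow = $1,295.41 + $65.42 = $1,360.83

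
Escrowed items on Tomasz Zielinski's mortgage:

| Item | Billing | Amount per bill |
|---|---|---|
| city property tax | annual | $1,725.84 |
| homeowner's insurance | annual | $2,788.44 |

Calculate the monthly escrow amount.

City property tax: $1,725.84 per year
Homeowner's insurance: $2,788.44 per year
Yearly total = $1,725.84 + $2,788.44 = $4,514.28
Base monthly escrow = $4,514.28 / 12 = $376.19

$376.19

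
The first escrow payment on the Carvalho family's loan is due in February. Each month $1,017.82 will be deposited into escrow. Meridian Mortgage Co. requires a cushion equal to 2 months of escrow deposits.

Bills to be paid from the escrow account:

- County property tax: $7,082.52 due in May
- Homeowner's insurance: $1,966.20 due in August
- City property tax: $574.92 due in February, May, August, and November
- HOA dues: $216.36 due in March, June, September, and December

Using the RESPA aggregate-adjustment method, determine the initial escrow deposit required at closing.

Cushion = 2 × $1,017.82 = $2,035.64
Trial balance (start $0, +$1,017.82 each month, − disbursements):
  Feb: +$1,017.82 − $574.92 → $442.90
  Mar: +$1,017.82 − $216.36 → $1,244.36
  Apr: +$1,017.82 → $2,262.18
  May: +$1,017.82 − $7,657.44 → -$4,377.44
  Jun: +$1,017.82 − $216.36 → -$3,575.98
  Jul: +$1,017.82 → -$2,558.16
  Aug: +$1,017.82 − $2,541.12 → -$4,081.46
  Sep: +$1,017.82 − $216.36 → -$3,280.00
  Oct: +$1,017.82 → -$2,262.18
  Nov: +$1,017.82 − $574.92 → -$1,819.28
  Dec: +$1,017.82 − $216.36 → -$1,017.82
  Jan: +$1,017.82 → $0.00
Lowest trial balance = -$4,377.44 (May)
Initial deposit = cushion − low point = $2,035.64 − (-$4,377.44) = $6,413.08

$6,413.08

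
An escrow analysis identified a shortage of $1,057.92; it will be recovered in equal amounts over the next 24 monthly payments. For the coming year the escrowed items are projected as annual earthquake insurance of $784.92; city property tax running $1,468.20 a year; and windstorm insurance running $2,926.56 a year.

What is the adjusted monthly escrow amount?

Earthquake insurance: $784.92
City property tax: $1,468.20
Windstorm insurance: $2,926.56
Annual escrow total = $784.92 + $1,468.20 + $2,926.56 = $5,179.68
Base monthly escrow = $5,179.68 / 12 = $431.64
Shortage per month = $1,057.92 ÷ 24 = $44.08
Adjusted monthly = $431.64 + $44.08 = $475.72

$475.72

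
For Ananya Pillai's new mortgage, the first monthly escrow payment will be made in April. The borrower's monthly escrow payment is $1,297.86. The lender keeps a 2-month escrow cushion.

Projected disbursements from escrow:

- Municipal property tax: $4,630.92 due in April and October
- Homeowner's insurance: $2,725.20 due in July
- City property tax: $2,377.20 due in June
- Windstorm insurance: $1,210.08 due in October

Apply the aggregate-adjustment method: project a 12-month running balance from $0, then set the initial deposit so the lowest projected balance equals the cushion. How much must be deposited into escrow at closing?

$9,085.02

Cushion = 2 × $1,297.86 = $2,595.72
Trial balance (start $0, +$1,297.86 each month, − disbursements):
  Apr: +$1,297.86 − $4,630.92 → -$3,333.06
  May: +$1,297.86 → -$2,035.20
  Jun: +$1,297.86 − $2,377.20 → -$3,114.54
  Jul: +$1,297.86 − $2,725.20 → -$4,541.88
  Aug: +$1,297.86 → -$3,244.02
  Sep: +$1,297.86 → -$1,946.16
  Oct: +$1,297.86 − $5,841.00 → -$6,489.30
  Nov: +$1,297.86 → -$5,191.44
  Dec: +$1,297.86 → -$3,893.58
  Jan: +$1,297.86 → -$2,595.72
  Feb: +$1,297.86 → -$1,297.86
  Mar: +$1,297.86 → $0.00
Lowest trial balance = -$6,489.30 (Oct)
Initial deposit = cushion − low point = $2,595.72 − (-$6,489.30) = $9,085.02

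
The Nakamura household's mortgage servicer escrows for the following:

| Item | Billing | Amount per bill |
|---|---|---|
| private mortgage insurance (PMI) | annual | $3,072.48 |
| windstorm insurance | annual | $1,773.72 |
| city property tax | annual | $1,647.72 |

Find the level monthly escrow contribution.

Private mortgage insurance (PMI) — $3,072.48 annually
Windstorm insurance — $1,773.72 annually
City property tax — $1,647.72 annually
Yearly total = $3,072.48 + $1,773.72 + $1,647.72 = $6,493.92
Per month = $6,493.92 / 12 = $541.16

$541.16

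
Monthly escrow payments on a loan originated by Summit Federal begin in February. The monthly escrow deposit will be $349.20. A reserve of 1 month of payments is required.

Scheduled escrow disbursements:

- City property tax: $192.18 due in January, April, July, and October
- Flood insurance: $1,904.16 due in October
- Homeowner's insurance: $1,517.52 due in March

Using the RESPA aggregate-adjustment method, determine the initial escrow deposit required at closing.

Cushion = 1 × $349.20 = $349.20
Trial balance (start $0, +$349.20 each month, − disbursements):
  Feb: +$349.20 → $349.20
  Mar: +$349.20 − $1,517.52 → -$819.12
  Apr: +$349.20 − $192.18 → -$662.10
  May: +$349.20 → -$312.90
  Jun: +$349.20 → $36.30
  Jul: +$349.20 − $192.18 → $193.32
  Aug: +$349.20 → $542.52
  Sep: +$349.20 → $891.72
  Oct: +$349.20 − $2,096.34 → -$855.42
  Nov: +$349.20 → -$506.22
  Dec: +$349.20 → -$157.02
  Jan: +$349.20 − $192.18 → $0.00
Lowest trial balance = -$855.42 (Oct)
Initial deposit = cushion − low point = $349.20 − (-$855.42) = $1,204.62

$1,204.62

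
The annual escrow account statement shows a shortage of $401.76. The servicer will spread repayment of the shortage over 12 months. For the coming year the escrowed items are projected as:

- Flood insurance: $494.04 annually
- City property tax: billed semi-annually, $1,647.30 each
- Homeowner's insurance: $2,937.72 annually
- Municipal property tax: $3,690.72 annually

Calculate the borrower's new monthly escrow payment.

$901.57

Flood insurance: $494.04 annually
City property tax: $1,647.30 × 2 = $3,294.60 annually
Homeowner's insurance: $2,937.72 annually
Municipal property tax: $3,690.72 annually
Total per year = $10,417.08
Per month = $10,417.08 / 12 = $868.09
Shortage spread = $401.76 ÷ 12 = $33.48/mo
Adjusted monthly = $868.09 + $33.48 = $901.57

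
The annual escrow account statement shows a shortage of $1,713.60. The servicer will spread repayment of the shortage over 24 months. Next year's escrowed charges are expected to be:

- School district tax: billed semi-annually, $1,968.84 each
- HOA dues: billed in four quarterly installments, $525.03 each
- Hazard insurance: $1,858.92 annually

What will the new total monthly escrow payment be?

School district tax — $1,968.84 × 2 = $3,937.68 annually
HOA dues — $525.03 × 4 = $2,100.12 annually
Hazard insurance — $1,858.92 annually
Total per year = $3,937.68 + $2,100.12 + $1,858.92 = $7,896.72
Base monthly escrow = $7,896.72 ÷ 12 = $658.06
Shortage spread = $1,713.60 ÷ 24 = $71.40/mo
Adjusted monthly = $658.06 + $71.40 = $729.46

$729.46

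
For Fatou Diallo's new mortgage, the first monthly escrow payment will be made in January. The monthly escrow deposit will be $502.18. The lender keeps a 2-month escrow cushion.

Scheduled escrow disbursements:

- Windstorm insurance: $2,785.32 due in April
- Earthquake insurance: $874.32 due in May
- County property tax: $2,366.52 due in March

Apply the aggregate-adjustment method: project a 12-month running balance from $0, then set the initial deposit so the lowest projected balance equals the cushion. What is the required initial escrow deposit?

Cushion = 2 × $502.18 = $1,004.36
Trial balance (start $0, +$502.18 each month, − disbursements):
  Jan: +$502.18 → $502.18
  Feb: +$502.18 → $1,004.36
  Mar: +$502.18 − $2,366.52 → -$859.98
  Apr: +$502.18 − $2,785.32 → -$3,143.12
  May: +$502.18 − $874.32 → -$3,515.26
  Jun: +$502.18 → -$3,013.08
  Jul: +$502.18 → -$2,510.90
  Aug: +$502.18 → -$2,008.72
  Sep: +$502.18 → -$1,506.54
  Oct: +$502.18 → -$1,004.36
  Nov: +$502.18 → -$502.18
  Dec: +$502.18 → $0.00
Lowest trial balance = -$3,515.26 (May)
Initial deposit = cushion − low point = $1,004.36 − (-$3,515.26) = $4,519.62

$4,519.62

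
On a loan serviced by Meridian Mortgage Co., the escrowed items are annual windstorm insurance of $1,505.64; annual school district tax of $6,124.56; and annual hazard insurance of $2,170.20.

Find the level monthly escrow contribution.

Windstorm insurance = $1,505.64/yr
School district tax = $6,124.56/yr
Hazard insurance = $2,170.20/yr
Total annual escrow = $1,505.64 + $6,124.56 + $2,170.20 = $9,800.40
Monthly = $9,800.40 / 12 = $816.70

$816.70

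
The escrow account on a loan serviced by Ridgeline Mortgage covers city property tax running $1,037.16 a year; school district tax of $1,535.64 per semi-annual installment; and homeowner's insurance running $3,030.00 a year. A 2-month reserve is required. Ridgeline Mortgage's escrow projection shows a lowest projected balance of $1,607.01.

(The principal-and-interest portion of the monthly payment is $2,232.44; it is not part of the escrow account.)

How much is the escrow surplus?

City property tax = $1,037.16 annually
School district tax = $1,535.64 × 2 = $3,071.28 annually
Homeowner's insurance = $3,030.00 annually
Yearly total = $7,138.44
Monthly = $7,138.44 / 12 = $594.87
Required cushion = 2 × $594.87 = $1,189.74
Excess over cushion: $1,607.01 − $1,189.74 = $417.27

$417.27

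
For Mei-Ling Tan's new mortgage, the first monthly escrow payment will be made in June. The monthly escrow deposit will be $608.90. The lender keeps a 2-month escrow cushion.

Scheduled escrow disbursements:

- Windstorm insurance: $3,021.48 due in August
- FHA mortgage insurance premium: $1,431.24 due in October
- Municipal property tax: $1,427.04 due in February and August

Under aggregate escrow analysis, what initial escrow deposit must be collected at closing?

$4,053.06

Cushion = 2 × $608.90 = $1,217.80
Trial balance (start $0, +$608.90 each month, − disbursements):
  Jun: +$608.90 → $608.90
  Jul: +$608.90 → $1,217.80
  Aug: +$608.90 − $4,448.52 → -$2,621.82
  Sep: +$608.90 → -$2,012.92
  Oct: +$608.90 − $1,431.24 → -$2,835.26
  Nov: +$608.90 → -$2,226.36
  Dec: +$608.90 → -$1,617.46
  Jan: +$608.90 → -$1,008.56
  Feb: +$608.90 − $1,427.04 → -$1,826.70
  Mar: +$608.90 → -$1,217.80
  Apr: +$608.90 → -$608.90
  May: +$608.90 → $0.00
Lowest trial balance = -$2,835.26 (Oct)
Initial deposit = cushion − low point = $1,217.80 − (-$2,835.26) = $4,053.06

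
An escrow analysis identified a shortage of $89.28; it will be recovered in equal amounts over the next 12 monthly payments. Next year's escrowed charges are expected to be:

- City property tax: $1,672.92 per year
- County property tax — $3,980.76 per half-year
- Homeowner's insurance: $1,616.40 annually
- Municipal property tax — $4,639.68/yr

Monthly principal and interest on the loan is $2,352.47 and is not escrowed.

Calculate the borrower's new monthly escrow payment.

City property tax — $1,672.92/yr
County property tax — $3,980.76 × 2 = $7,961.52/yr
Homeowner's insurance — $1,616.40/yr
Municipal property tax — $4,639.68/yr
Yearly total = $15,890.52
Per month = $15,890.52 ÷ 12 = $1,324.21
Monthly shortage recovery: $89.28 ÷ 12 = $7.44
Adjusted monthly = $1,324.21 + $7.44 = $1,331.65

$1,331.65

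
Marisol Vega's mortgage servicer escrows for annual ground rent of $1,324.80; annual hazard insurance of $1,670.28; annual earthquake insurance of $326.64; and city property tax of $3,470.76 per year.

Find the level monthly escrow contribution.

$566.04

Ground rent: $1,324.80/yr
Hazard insurance: $1,670.28/yr
Earthquake insurance: $326.64/yr
City property tax: $3,470.76/yr
Combined annual = $6,792.48
Monthly escrow = $6,792.48 ÷ 12 = $566.04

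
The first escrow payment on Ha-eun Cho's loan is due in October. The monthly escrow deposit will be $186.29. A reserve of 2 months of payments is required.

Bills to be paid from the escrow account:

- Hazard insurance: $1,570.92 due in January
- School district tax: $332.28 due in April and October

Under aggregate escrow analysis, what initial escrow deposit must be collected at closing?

$1,530.62

Cushion = 2 × $186.29 = $372.58
Trial balance (start $0, +$186.29 each month, − disbursements):
  Oct: +$186.29 − $332.28 → -$145.99
  Nov: +$186.29 → $40.30
  Dec: +$186.29 → $226.59
  Jan: +$186.29 − $1,570.92 → -$1,158.04
  Feb: +$186.29 → -$971.75
  Mar: +$186.29 → -$785.46
  Apr: +$186.29 − $332.28 → -$931.45
  May: +$186.29 → -$745.16
  Jun: +$186.29 → -$558.87
  Jul: +$186.29 → -$372.58
  Aug: +$186.29 → -$186.29
  Sep: +$186.29 → $0.00
Lowest trial balance = -$1,158.04 (Jan)
Initial deposit = cushion − low point = $372.58 − (-$1,158.04) = $1,530.62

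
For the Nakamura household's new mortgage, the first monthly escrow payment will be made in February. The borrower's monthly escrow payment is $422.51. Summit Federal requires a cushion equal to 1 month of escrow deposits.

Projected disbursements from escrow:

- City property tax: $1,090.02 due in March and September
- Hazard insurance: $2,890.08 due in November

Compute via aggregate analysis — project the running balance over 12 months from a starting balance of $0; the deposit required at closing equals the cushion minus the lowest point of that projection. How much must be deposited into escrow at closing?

Cushion = 1 × $422.51 = $422.51
Trial balance (start $0, +$422.51 each month, − disbursements):
  Feb: +$422.51 → $422.51
  Mar: +$422.51 − $1,090.02 → -$245.00
  Apr: +$422.51 → $177.51
  May: +$422.51 → $600.02
  Jun: +$422.51 → $1,022.53
  Jul: +$422.51 → $1,445.04
  Aug: +$422.51 → $1,867.55
  Sep: +$422.51 − $1,090.02 → $1,200.04
  Oct: +$422.51 → $1,622.55
  Nov: +$422.51 − $2,890.08 → -$845.02
  Dec: +$422.51 → -$422.51
  Jan: +$422.51 → $0.00
Lowest trial balance = -$845.02 (Nov)
Initial deposit = cushion − low point = $422.51 − (-$845.02) = $1,267.53

$1,267.53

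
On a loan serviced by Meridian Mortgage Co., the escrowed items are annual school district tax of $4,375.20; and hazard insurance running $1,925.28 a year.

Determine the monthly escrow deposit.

$525.04

School district tax — $4,375.20 per year
Hazard insurance — $1,925.28 per year
Total per year = $4,375.20 + $1,925.28 = $6,300.48
Monthly escrow = $6,300.48 / 12 = $525.04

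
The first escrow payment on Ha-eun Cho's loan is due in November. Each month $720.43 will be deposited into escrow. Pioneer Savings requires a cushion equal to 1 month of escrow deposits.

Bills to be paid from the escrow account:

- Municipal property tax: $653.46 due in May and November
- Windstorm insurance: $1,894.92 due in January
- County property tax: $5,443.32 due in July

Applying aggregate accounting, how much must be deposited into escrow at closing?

$2,881.72

Cushion = 1 × $720.43 = $720.43
Trial balance (start $0, +$720.43 each month, − disbursements):
  Nov: +$720.43 − $653.46 → $66.97
  Dec: +$720.43 → $787.40
  Jan: +$720.43 − $1,894.92 → -$387.09
  Feb: +$720.43 → $333.34
  Mar: +$720.43 → $1,053.77
  Apr: +$720.43 → $1,774.20
  May: +$720.43 − $653.46 → $1,841.17
  Jun: +$720.43 → $2,561.60
  Jul: +$720.43 − $5,443.32 → -$2,161.29
  Aug: +$720.43 → -$1,440.86
  Sep: +$720.43 → -$720.43
  Oct: +$720.43 → $0.00
Lowest trial balance = -$2,161.29 (Jul)
Initial deposit = cushion − low point = $720.43 − (-$2,161.29) = $2,881.72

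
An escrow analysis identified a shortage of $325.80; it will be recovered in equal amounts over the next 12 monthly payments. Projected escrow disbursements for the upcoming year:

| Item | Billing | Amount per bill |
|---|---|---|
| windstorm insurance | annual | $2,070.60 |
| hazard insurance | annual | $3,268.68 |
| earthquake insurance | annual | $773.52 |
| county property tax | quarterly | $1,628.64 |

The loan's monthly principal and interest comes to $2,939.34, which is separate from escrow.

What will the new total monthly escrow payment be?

$1,079.43

Windstorm insurance = $2,070.60
Hazard insurance = $3,268.68
Earthquake insurance = $773.52
County property tax = $1,628.64 × 4 = $6,514.56
Combined annual = $12,627.36
Monthly = $12,627.36 / 12 = $1,052.28
Shortage spread = $325.80 / 12 = $27.15/mo
Adjusted monthly = $1,052.28 + $27.15 = $1,079.43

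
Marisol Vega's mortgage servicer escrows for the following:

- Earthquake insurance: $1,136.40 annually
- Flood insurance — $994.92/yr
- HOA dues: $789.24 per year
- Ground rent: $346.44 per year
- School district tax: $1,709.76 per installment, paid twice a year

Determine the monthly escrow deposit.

Earthquake insurance = $1,136.40 annually
Flood insurance = $994.92 annually
HOA dues = $789.24 annually
Ground rent = $346.44 annually
School district tax = $1,709.76 × 2 = $3,419.52 annually
Total annual escrow = $1,136.40 + $994.92 + $789.24 + $346.44 + $3,419.52 = $6,686.52
Per month = $6,686.52 / 12 = $557.21

$557.21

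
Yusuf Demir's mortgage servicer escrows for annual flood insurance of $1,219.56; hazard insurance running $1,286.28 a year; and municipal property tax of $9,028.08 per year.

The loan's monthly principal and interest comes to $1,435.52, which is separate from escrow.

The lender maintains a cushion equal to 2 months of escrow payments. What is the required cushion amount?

$1,922.32

Flood insurance = $1,219.56 annually
Hazard insurance = $1,286.28 annually
Municipal property tax = $9,028.08 annually
Total per year = $11,533.92
Base monthly escrow = $11,533.92 / 12 = $961.16
Required cushion = 2 × $961.16 = $1,922.32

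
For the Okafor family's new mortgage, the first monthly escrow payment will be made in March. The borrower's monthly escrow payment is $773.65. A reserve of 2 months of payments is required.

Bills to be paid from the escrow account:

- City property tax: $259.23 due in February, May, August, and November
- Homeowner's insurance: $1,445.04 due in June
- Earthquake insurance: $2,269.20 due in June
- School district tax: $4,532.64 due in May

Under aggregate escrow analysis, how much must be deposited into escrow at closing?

Cushion = 2 × $773.65 = $1,547.30
Trial balance (start $0, +$773.65 each month, − disbursements):
  Mar: +$773.65 → $773.65
  Apr: +$773.65 → $1,547.30
  May: +$773.65 − $4,791.87 → -$2,470.92
  Jun: +$773.65 − $3,714.24 → -$5,411.51
  Jul: +$773.65 → -$4,637.86
  Aug: +$773.65 − $259.23 → -$4,123.44
  Sep: +$773.65 → -$3,349.79
  Oct: +$773.65 → -$2,576.14
  Nov: +$773.65 − $259.23 → -$2,061.72
  Dec: +$773.65 → -$1,288.07
  Jan: +$773.65 → -$514.42
  Feb: +$773.65 − $259.23 → $0.00
Lowest trial balance = -$5,411.51 (Jun)
Initial deposit = cushion − low point = $1,547.30 − (-$5,411.51) = $6,958.81

$6,958.81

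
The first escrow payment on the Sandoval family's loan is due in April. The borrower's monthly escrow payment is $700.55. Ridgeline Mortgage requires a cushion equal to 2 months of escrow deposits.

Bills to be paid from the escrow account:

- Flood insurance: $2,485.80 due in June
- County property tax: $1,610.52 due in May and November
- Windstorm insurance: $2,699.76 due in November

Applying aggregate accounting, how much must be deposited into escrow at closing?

Cushion = 2 × $700.55 = $1,401.10
Trial balance (start $0, +$700.55 each month, − disbursements):
  Apr: +$700.55 → $700.55
  May: +$700.55 − $1,610.52 → -$209.42
  Jun: +$700.55 − $2,485.80 → -$1,994.67
  Jul: +$700.55 → -$1,294.12
  Aug: +$700.55 → -$593.57
  Sep: +$700.55 → $106.98
  Oct: +$700.55 → $807.53
  Nov: +$700.55 − $4,310.28 → -$2,802.20
  Dec: +$700.55 → -$2,101.65
  Jan: +$700.55 → -$1,401.10
  Feb: +$700.55 → -$700.55
  Mar: +$700.55 → $0.00
Lowest trial balance = -$2,802.20 (Nov)
Initial deposit = cushion − low point = $1,401.10 − (-$2,802.20) = $4,203.30

$4,203.30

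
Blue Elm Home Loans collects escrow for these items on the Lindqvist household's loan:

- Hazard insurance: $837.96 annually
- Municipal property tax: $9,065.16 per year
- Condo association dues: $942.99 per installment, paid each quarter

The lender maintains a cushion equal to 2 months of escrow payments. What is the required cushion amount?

$2,279.18

Hazard insurance: $837.96 per year
Municipal property tax: $9,065.16 per year
Condo association dues: $942.99 × 4 = $3,771.96 per year
Annual escrow total = $13,675.08
Per month = $13,675.08 ÷ 12 = $1,139.59
Required cushion = 2 × $1,139.59 = $2,279.18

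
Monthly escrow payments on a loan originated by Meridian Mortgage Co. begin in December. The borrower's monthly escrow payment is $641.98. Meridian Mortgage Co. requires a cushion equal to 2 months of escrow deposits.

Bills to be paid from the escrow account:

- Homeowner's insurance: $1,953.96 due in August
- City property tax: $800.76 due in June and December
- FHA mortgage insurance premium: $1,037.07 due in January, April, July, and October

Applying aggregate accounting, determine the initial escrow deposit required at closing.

Cushion = 2 × $641.98 = $1,283.96
Trial balance (start $0, +$641.98 each month, − disbursements):
  Dec: +$641.98 − $800.76 → -$158.78
  Jan: +$641.98 − $1,037.07 → -$553.87
  Feb: +$641.98 → $88.11
  Mar: +$641.98 → $730.09
  Apr: +$641.98 − $1,037.07 → $335.00
  May: +$641.98 → $976.98
  Jun: +$641.98 − $800.76 → $818.20
  Jul: +$641.98 − $1,037.07 → $423.11
  Aug: +$641.98 − $1,953.96 → -$888.87
  Sep: +$641.98 → -$246.89
  Oct: +$641.98 − $1,037.07 → -$641.98
  Nov: +$641.98 → $0.00
Lowest trial balance = -$888.87 (Aug)
Initial deposit = cushion − low point = $1,283.96 − (-$888.87) = $2,172.83

$2,172.83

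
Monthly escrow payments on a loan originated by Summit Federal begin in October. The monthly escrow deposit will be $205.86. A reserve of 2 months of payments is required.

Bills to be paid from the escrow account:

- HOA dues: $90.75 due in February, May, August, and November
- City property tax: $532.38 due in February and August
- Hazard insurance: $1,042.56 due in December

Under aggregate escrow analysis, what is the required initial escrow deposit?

$1,138.86

Cushion = 2 × $205.86 = $411.72
Trial balance (start $0, +$205.86 each month, − disbursements):
  Oct: +$205.86 → $205.86
  Nov: +$205.86 − $90.75 → $320.97
  Dec: +$205.86 − $1,042.56 → -$515.73
  Jan: +$205.86 → -$309.87
  Feb: +$205.86 − $623.13 → -$727.14
  Mar: +$205.86 → -$521.28
  Apr: +$205.86 → -$315.42
  May: +$205.86 − $90.75 → -$200.31
  Jun: +$205.86 → $5.55
  Jul: +$205.86 → $211.41
  Aug: +$205.86 − $623.13 → -$205.86
  Sep: +$205.86 → $0.00
Lowest trial balance = -$727.14 (Feb)
Initial deposit = cushion − low point = $411.72 − (-$727.14) = $1,138.86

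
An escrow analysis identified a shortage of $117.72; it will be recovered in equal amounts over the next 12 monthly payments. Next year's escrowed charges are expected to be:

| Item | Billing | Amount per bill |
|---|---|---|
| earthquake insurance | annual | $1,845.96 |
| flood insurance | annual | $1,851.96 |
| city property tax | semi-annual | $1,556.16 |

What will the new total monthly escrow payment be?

Earthquake insurance = $1,845.96 annually
Flood insurance = $1,851.96 annually
City property tax = $1,556.16 × 2 = $3,112.32 annually
Yearly total = $6,810.24
Base monthly escrow = $6,810.24 ÷ 12 = $567.52
Shortage per month = $117.72 / 12 = $9.81
Adjusted monthly = $567.52 + $9.81 = $577.33

$577.33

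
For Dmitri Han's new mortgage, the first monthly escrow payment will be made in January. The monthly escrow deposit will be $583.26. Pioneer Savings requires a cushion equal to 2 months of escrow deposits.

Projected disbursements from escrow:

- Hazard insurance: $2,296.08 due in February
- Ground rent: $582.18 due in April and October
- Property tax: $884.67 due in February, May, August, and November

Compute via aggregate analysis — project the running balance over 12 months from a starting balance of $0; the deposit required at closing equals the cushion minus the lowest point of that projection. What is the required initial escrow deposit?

$3,180.75

Cushion = 2 × $583.26 = $1,166.52
Trial balance (start $0, +$583.26 each month, − disbursements):
  Jan: +$583.26 → $583.26
  Feb: +$583.26 − $3,180.75 → -$2,014.23
  Mar: +$583.26 → -$1,430.97
  Apr: +$583.26 − $582.18 → -$1,429.89
  May: +$583.26 − $884.67 → -$1,731.30
  Jun: +$583.26 → -$1,148.04
  Jul: +$583.26 → -$564.78
  Aug: +$583.26 − $884.67 → -$866.19
  Sep: +$583.26 → -$282.93
  Oct: +$583.26 − $582.18 → -$281.85
  Nov: +$583.26 − $884.67 → -$583.26
  Dec: +$583.26 → $0.00
Lowest trial balance = -$2,014.23 (Feb)
Initial deposit = cushion − low point = $1,166.52 − (-$2,014.23) = $3,180.75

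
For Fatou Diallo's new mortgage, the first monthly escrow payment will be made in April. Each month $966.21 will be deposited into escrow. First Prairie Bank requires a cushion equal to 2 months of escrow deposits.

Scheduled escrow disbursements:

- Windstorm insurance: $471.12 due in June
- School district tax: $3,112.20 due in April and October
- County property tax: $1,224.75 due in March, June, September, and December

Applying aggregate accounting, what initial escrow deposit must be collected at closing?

Cushion = 2 × $966.21 = $1,932.42
Trial balance (start $0, +$966.21 each month, − disbursements):
  Apr: +$966.21 − $3,112.20 → -$2,145.99
  May: +$966.21 → -$1,179.78
  Jun: +$966.21 − $1,695.87 → -$1,909.44
  Jul: +$966.21 → -$943.23
  Aug: +$966.21 → $22.98
  Sep: +$966.21 − $1,224.75 → -$235.56
  Oct: +$966.21 − $3,112.20 → -$2,381.55
  Nov: +$966.21 → -$1,415.34
  Dec: +$966.21 − $1,224.75 → -$1,673.88
  Jan: +$966.21 → -$707.67
  Feb: +$966.21 → $258.54
  Mar: +$966.21 − $1,224.75 → $0.00
Lowest trial balance = -$2,381.55 (Oct)
Initial deposit = cushion − low point = $1,932.42 − (-$2,381.55) = $4,313.97

$4,313.97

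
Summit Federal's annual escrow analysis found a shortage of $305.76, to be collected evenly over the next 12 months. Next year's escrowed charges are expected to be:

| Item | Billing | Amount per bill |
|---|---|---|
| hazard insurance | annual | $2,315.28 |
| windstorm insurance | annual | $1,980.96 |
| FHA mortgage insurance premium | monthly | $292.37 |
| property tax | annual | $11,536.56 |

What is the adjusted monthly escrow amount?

Hazard insurance: $2,315.28 annually
Windstorm insurance: $1,980.96 annually
FHA mortgage insurance premium: $292.37 × 12 = $3,508.44 annually
Property tax: $11,536.56 annually
Annual escrow total = $19,341.24
Monthly escrow = $19,341.24 ÷ 12 = $1,611.77
Shortage spread = $305.76 ÷ 12 = $25.48/mo
New monthly escrow = $1,611.77 + $25.48 = $1,637.25

$1,637.25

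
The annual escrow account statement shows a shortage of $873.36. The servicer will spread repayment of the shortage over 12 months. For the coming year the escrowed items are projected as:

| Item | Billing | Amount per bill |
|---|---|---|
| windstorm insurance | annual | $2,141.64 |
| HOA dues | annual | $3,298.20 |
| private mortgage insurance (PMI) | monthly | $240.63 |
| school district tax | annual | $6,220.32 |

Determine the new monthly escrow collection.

Windstorm insurance = $2,141.64 annually
HOA dues = $3,298.20 annually
Private mortgage insurance (PMI) = $240.63 × 12 = $2,887.56 annually
School district tax = $6,220.32 annually
Yearly total = $2,141.64 + $3,298.20 + $2,887.56 + $6,220.32 = $14,547.72
Per month = $14,547.72 ÷ 12 = $1,212.31
Shortage spread = $873.36 / 12 = $72.78/mo
Adjusted monthly = $1,212.31 + $72.78 = $1,285.09

$1,285.09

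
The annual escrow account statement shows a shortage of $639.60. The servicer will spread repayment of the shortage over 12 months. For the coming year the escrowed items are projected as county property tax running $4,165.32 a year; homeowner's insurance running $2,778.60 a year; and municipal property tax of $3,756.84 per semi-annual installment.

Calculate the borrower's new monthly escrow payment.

$1,258.10

County property tax = $4,165.32/yr
Homeowner's insurance = $2,778.60/yr
Municipal property tax = $3,756.84 × 2 = $7,513.68/yr
Annual escrow total = $4,165.32 + $2,778.60 + $7,513.68 = $14,457.60
Monthly = $14,457.60 / 12 = $1,204.80
Monthly shortage recovery: $639.60 / 12 = $53.30
New monthly escrow = $1,204.80 + $53.30 = $1,258.10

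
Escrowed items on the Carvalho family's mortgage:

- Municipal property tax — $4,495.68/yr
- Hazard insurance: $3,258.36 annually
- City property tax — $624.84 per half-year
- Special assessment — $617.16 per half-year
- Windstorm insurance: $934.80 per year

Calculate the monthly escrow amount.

$931.07

Municipal property tax = $4,495.68 per year
Hazard insurance = $3,258.36 per year
City property tax = $624.84 × 2 = $1,249.68 per year
Special assessment = $617.16 × 2 = $1,234.32 per year
Windstorm insurance = $934.80 per year
Combined annual = $4,495.68 + $3,258.36 + $1,249.68 + $1,234.32 + $934.80 = $11,172.84
Monthly = $11,172.84 ÷ 12 = $931.07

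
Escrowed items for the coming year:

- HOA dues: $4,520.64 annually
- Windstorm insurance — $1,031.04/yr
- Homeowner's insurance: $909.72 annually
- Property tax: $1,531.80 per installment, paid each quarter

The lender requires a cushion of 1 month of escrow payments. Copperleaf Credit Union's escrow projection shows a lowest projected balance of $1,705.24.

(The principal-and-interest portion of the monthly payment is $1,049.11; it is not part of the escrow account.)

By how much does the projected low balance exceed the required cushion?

$656.19

HOA dues: $4,520.64 per year
Windstorm insurance: $1,031.04 per year
Homeowner's insurance: $909.72 per year
Property tax: $1,531.80 × 4 = $6,127.20 per year
Annual escrow total = $4,520.64 + $1,031.04 + $909.72 + $6,127.20 = $12,588.60
Per month = $12,588.60 / 12 = $1,049.05
Cushion = 1 × $1,049.05 = $1,049.05
Surplus = $1,705.24 − $1,049.05 = $656.19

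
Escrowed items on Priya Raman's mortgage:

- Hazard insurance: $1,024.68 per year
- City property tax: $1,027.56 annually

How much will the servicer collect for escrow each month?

$171.02

Hazard insurance = $1,024.68 annually
City property tax = $1,027.56 annually
Yearly total = $2,052.24
Base monthly escrow = $2,052.24 ÷ 12 = $171.02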